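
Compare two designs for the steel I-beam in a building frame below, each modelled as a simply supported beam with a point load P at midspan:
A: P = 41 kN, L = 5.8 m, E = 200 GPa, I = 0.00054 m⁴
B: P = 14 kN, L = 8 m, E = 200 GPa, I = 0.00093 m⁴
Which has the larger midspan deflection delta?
Model: a simply supported beam with a point load P at midspan, so delta = (P·L^3) / (48·E·I) (SI units).
  A: delta = (41000 × 5.8^3) / (48 × (2 × 10¹¹) × 0.00054) = 0.001543 m = 1.543 mm
  B: delta = (14000 × 8^3) / (48 × (2 × 10¹¹) × 0.00093) = 0.0008029 m = 0.8029 mm
1.543 mm > 0.8029 mm, so A is larger.
Final answer: A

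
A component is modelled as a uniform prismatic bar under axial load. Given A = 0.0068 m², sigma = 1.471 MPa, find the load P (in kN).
Model: a uniform prismatic bar under axial load, so sigma = P / A.
Solve for P: P = sigma·A.
Convert to SI units:
  sigma = 1.471 MPa = 1.471 × 10⁶ Pa
Substitute:
  P = (1.471 × 10⁶) × 0.0068
  P = 10000 N
Convert: P = 10000 N = 10 kN
Final answer: P = 10 kN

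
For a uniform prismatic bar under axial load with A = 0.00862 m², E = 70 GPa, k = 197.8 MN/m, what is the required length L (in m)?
Model: a uniform prismatic bar under axial load, so k = (A·E) / L.
Solve for L: L = (A·E) / k.
Convert to SI units:
  E = 70 GPa = 7 × 10¹⁰ Pa
  k = 197.8 MN/m = 1.978 × 10⁸ N/m
Substitute:
  L = (0.00862 × (7 × 10¹⁰)) / (1.978 × 10⁸)
  L = 3.051 m
Final answer: L = 3.051 m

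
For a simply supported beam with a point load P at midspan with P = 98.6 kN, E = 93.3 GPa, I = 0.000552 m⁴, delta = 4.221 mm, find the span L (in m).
Model: a simply supported beam with a point load P at midspan, so delta = (P·L^3) / (48·E·I).
Solve for L: L = ((48·delta·E·I) / P)^(1/3).
Convert to SI units:
  P = 98.6 kN = 98600 N
  E = 93.3 GPa = 9.33 × 10¹⁰ Pa
  delta = 4.221 mm = 0.004221 m
Substitute:
  L = ((48 × 0.004221 × (9.33 × 10¹⁰) × 0.000552) / 98600)^(1/3)
  L = 4.73 m
Final answer: L = 4.73 m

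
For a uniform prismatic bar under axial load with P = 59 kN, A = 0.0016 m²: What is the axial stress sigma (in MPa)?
Model: a uniform prismatic bar under axial load, so sigma = P / A.
Convert to SI units:
  P = 59 kN = 59000 N
Substitute:
  sigma = 59000 / 0.0016
  sigma = 3.688 × 10⁷ Pa
Convert: sigma = 3.688 × 10⁷ Pa = 36.88 MPa
Final answer: sigma = 36.88 MPa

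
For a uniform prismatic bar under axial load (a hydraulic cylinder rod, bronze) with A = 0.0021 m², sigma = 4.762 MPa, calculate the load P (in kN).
Model: a uniform prismatic bar under axial load, so sigma = P / A.
Solve for P: P = sigma·A.
Convert to SI units:
  sigma = 4.762 MPa = 4.762 × 10⁶ Pa
Substitute:
  P = (4.762 × 10⁶) × 0.0021
  P = 10000 N
Convert: P = 10000 N = 10 kN
Final answer: P = 10 kN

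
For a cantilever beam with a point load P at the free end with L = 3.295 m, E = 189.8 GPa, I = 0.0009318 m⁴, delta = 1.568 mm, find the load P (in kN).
Model: a cantilever beam with a point load P at the free end, so delta = (P·L^3) / (3·E·I).
Solve for P: P = (3·delta·E·I) / L^3.
Convert to SI units:
  E = 189.8 GPa = 1.898 × 10¹¹ Pa
  delta = 1.568 mm = 0.001568 m
Substitute:
  P = (3 × 0.001568 × (1.898 × 10¹¹) × 0.0009318) / 3.295^3
  P = 23260 N
Convert: P = 23260 N = 23.26 kN
Final answer: P = 23.26 kN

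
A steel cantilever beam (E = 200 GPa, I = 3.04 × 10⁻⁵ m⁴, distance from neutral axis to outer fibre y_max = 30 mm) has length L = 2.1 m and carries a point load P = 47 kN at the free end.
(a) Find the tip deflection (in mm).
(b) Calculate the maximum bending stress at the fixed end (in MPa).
(a) Tip deflection of a cantilever with an end point load: δ = P·L^3 / (3·E·I). Convert P = 47 kN = 47000 N, E = 200 GPa = 2 × 10¹¹ Pa.
  δ = (47000 × 2.1^3) / (3 × (2 × 10¹¹) × (3.04 × 10⁻⁵)) = 0.02386 m = 23.86 mm
(b) Maximum bending moment at the fixed end: M = P·L = 47000 × 2.1 = 98700 N·m. Convert y_max = 30 mm = 0.03 m.
  σ = M·y_max / I = (98700 × 0.03) / (3.04 × 10⁻⁵) = 9.74 × 10⁷ Pa = 97.4 MPa
Final answer: (a) δ = 23.86 mm, (b) σ = 97.4 MPa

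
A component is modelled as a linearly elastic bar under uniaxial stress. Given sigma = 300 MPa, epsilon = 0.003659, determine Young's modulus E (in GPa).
Model: a linearly elastic bar under uniaxial stress, so epsilon = sigma / E.
Solve for E: E = sigma / epsilon.
Convert to SI units:
  sigma = 300 MPa = 3 × 10⁸ Pa
Substitute:
  E = (3 × 10⁸) / 0.003659
  E = 8.199 × 10¹⁰ Pa
Convert: E = 8.199 × 10¹⁰ Pa = 81.99 GPa
Final answer: E = 81.99 GPa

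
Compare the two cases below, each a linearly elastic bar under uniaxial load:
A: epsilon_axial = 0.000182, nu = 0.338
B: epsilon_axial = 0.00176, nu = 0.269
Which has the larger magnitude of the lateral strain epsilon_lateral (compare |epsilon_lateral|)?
Model: a linearly elastic bar under uniaxial load, so epsilon_lateral = -nu·epsilon_axial (SI units).
  A: epsilon_lateral = -(0.338 × 0.000182) = -6.152 × 10⁻⁵
  B: epsilon_lateral = -(0.269 × 0.00176) = -0.0004734
|epsilon_lateral|: A = 6.152 × 10⁻⁵, B = 0.0004734, so B is larger in magnitude.
Final answer: B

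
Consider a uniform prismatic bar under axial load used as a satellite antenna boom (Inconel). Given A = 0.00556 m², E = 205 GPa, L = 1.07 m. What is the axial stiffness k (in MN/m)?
Model: a uniform prismatic bar under axial load, so k = (A·E) / L.
Convert to SI units:
  E = 205 GPa = 2.05 × 10¹¹ Pa
Substitute:
  k = (0.00556 × (2.05 × 10¹¹)) / 1.07
  k = 1.065 × 10⁹ N/m
Convert: k = 1.065 × 10⁹ N/m = 1065 MN/m
Final answer: k = 1065 MN/m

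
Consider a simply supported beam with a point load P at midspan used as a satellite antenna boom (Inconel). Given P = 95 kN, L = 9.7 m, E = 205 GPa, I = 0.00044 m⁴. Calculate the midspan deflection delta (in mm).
Model: a simply supported beam with a point load P at midspan, so delta = (P·L^3) / (48·E·I).
Convert to SI units:
  P = 95 kN = 95000 N
  E = 205 GPa = 2.05 × 10¹¹ Pa
Substitute:
  delta = (95000 × 9.7^3) / (48 × (2.05 × 10¹¹) × 0.00044)
  delta = 0.02003 m
Convert: delta = 0.02003 m = 20.03 mm
Final answer: delta = 20.03 mm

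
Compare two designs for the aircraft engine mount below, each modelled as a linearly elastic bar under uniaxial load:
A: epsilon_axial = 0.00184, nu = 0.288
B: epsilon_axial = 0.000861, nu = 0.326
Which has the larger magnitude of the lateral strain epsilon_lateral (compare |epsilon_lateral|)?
Model: a linearly elastic bar under uniaxial load, so epsilon_lateral = -nu·epsilon_axial (SI units).
  A: epsilon_lateral = -(0.288 × 0.00184) = -0.0005299
  B: epsilon_lateral = -(0.326 × 0.000861) = -0.0002807
|epsilon_lateral|: A = 0.0005299, B = 0.0002807, so A is larger in magnitude.
Final answer: A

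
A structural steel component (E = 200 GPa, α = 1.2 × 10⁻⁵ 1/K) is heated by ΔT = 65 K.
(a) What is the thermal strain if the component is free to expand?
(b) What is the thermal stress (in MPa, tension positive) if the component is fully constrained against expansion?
(a) Free thermal strain ε_th = α·ΔT = (1.2 × 10⁻⁵) × 65 = 0.00078
(b) Fully constrained, the expansion is suppressed, so σ = -E·α·ΔT. Convert E = 200 GPa = 2 × 10¹¹ Pa.
  σ = -(2 × 10¹¹) × (1.2 × 10⁻⁵) × 65 = -1.56 × 10⁸ Pa = -156 MPa (compressive)
Final answer: (a) ε_th = 0.00078, (b) σ = -156 MPa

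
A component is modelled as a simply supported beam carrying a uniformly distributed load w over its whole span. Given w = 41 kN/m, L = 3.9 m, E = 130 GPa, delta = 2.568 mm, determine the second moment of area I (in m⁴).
Model: a simply supported beam carrying a uniformly distributed load w over its whole span, so delta = (5·w·L^4) / (384·E·I).
Solve for I: I = (5·w·L^4) / (384·delta·E).
Convert to SI units:
  w = 41 kN/m = 41000 N/m
  E = 130 GPa = 1.3 × 10¹¹ Pa
  delta = 2.568 mm = 0.002568 m
Substitute:
  I = (5 × 41000 × 3.9^4) / (384 × 0.002568 × (1.3 × 10¹¹))
  I = 0.0003699 m⁴
Final answer: I = 0.0003699 m⁴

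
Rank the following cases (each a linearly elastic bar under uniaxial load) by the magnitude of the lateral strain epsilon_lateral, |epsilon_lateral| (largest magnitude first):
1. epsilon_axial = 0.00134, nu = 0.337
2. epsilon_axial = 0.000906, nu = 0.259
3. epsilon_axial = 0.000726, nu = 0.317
Model: a linearly elastic bar under uniaxial load, so epsilon_lateral = -nu·epsilon_axial (SI units).
  Case 1: epsilon_lateral = -(0.337 × 0.00134) = -0.0004516
  Case 2: epsilon_lateral = -(0.259 × 0.000906) = -0.0002347
  Case 3: epsilon_lateral = -(0.317 × 0.000726) = -0.0002301
Ordering by |epsilon_lateral|: 0.0004516 (case 1) > 0.0002347 (case 2) > 0.0002301 (case 3)
Final answer: 1, 2, 3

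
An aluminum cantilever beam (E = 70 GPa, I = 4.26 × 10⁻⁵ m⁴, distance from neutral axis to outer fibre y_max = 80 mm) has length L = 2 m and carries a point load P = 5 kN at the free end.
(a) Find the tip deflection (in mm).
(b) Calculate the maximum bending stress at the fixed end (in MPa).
(a) Tip deflection of a cantilever with an end point load: δ = P·L^3 / (3·E·I). Convert P = 5 kN = 5000 N, E = 70 GPa = 7 × 10¹⁰ Pa.
  δ = (5000 × 2^3) / (3 × (7 × 10¹⁰) × (4.26 × 10⁻⁵)) = 0.004471 m = 4.471 mm
(b) Maximum bending moment at the fixed end: M = P·L = 5000 × 2 = 10000 N·m. Convert y_max = 80 mm = 0.08 m.
  σ = M·y_max / I = (10000 × 0.08) / (4.26 × 10⁻⁵) = 1.878 × 10⁷ Pa = 18.78 MPa
Final answer: (a) δ = 4.471 mm, (b) σ = 18.78 MPa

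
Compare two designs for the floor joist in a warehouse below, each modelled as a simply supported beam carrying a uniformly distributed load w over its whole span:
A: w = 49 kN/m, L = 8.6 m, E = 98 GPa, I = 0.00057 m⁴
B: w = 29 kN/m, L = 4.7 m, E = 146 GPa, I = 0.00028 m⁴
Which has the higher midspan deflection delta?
Model: a simply supported beam carrying a uniformly distributed load w over its whole span, so delta = (5·w·L^4) / (384·E·I) (SI units).
  A: delta = (5 × 49000 × 8.6^4) / (384 × (9.8 × 10¹⁰) × 0.00057) = 0.06248 m = 62.48 mm
  B: delta = (5 × 29000 × 4.7^4) / (384 × (1.46 × 10¹¹) × 0.00028) = 0.004507 m = 4.507 mm
62.48 mm > 4.507 mm, so A is larger.
Final answer: A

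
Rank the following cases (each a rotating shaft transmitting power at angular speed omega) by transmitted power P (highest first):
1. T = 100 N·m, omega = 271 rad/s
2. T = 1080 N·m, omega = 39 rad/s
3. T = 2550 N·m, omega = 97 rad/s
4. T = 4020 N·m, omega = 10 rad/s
Model: a rotating shaft transmitting power at angular speed omega, so P = T·omega (SI units).
  Case 1: P = 100 × 271 = 27100 W = 27.1 kW
  Case 2: P = 1080 × 39 = 42120 W = 42.12 kW
  Case 3: P = 2550 × 97 = 247400 W = 247.4 kW
  Case 4: P = 4020 × 10 = 40200 W = 40.2 kW
Ordering: 247.4 kW (case 3) > 42.12 kW (case 2) > 40.2 kW (case 4) > 27.1 kW (case 1)
Final answer: 3, 2, 4, 1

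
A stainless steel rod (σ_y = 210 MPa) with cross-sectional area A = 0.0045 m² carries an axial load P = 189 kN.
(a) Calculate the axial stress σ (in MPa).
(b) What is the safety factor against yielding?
(a) Axial stress σ = P/A. Convert P = 189 kN = 189000 N.
  σ = 189000 / 0.0045 = 4.2 × 10⁷ Pa = 42 MPa
(b) Safety factor SF = σ_y/σ = 210 / 42 = 5
Final answer: (a) σ = 42 MPa, (b) SF = 5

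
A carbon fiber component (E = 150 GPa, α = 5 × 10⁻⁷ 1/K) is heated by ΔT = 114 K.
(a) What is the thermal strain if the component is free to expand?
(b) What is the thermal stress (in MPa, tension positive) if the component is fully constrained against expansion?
(a) Free thermal strain ε_th = α·ΔT = (5 × 10⁻⁷) × 114 = 5.7 × 10⁻⁵
(b) Fully constrained, the expansion is suppressed, so σ = -E·α·ΔT. Convert E = 150 GPa = 1.5 × 10¹¹ Pa.
  σ = -(1.5 × 10¹¹) × (5 × 10⁻⁷) × 114 = -8.55 × 10⁶ Pa = -8.55 MPa (compressive)
Final answer: (a) ε_th = 5.7 × 10⁻⁵, (b) σ = -8.55 MPa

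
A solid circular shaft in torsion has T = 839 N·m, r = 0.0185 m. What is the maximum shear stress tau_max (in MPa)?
Model: a solid circular shaft in torsion, so tau_max = (2·T) / (π·r^3).
Substitute:
  tau_max = (2 × 839) / (π × 0.0185^3)
  tau_max = 8.436 × 10⁷ Pa
Convert: tau_max = 8.436 × 10⁷ Pa = 84.36 MPa
Final answer: tau_max = 84.36 MPa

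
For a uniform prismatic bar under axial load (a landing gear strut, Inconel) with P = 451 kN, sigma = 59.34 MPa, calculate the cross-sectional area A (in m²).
Model: a uniform prismatic bar under axial load, so sigma = P / A.
Solve for A: A = P / sigma.
Convert to SI units:
  P = 451 kN = 451000 N
  sigma = 59.34 MPa = 5.934 × 10⁷ Pa
Substitute:
  A = 451000 / (5.934 × 10⁷)
  A = 0.0076 m²
Final answer: A = 0.0076 m²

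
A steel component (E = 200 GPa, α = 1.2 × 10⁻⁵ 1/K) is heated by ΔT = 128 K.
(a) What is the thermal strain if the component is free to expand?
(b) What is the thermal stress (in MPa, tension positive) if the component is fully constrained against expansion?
(a) Free thermal strain ε_th = α·ΔT = (1.2 × 10⁻⁵) × 128 = 0.001536
(b) Fully constrained, the expansion is suppressed, so σ = -E·α·ΔT. Convert E = 200 GPa = 2 × 10¹¹ Pa.
  σ = -(2 × 10¹¹) × (1.2 × 10⁻⁵) × 128 = -3.072 × 10⁸ Pa = -307.2 MPa (compressive)
Final answer: (a) ε_th = 0.001536, (b) σ = -307.2 MPa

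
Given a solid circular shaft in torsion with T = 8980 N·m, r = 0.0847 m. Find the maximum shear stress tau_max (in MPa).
Model: a solid circular shaft in torsion, so tau_max = (2·T) / (π·r^3).
Substitute:
  tau_max = (2 × 8980) / (π × 0.0847^3)
  tau_max = 9.408 × 10⁶ Pa
Convert: tau_max = 9.408 × 10⁶ Pa = 9.408 MPa
Final answer: tau_max = 9.408 MPa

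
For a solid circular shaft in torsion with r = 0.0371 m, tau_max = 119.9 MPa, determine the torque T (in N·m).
Model: a solid circular shaft in torsion, so tau_max = (2·T) / (π·r^3).
Solve for T: T = (π·tau_max·r^3) / 2.
Convert to SI units:
  tau_max = 119.9 MPa = 1.199 × 10⁸ Pa
Substitute:
  T = (π × (1.199 × 10⁸) × 0.0371^3) / 2
  T = 9617 N·m
Final answer: T = 9617 N·m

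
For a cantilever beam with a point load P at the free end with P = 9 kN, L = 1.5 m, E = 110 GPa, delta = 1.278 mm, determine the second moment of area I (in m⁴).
Model: a cantilever beam with a point load P at the free end, so delta = (P·L^3) / (3·E·I).
Solve for I: I = (P·L^3) / (3·delta·E).
Convert to SI units:
  P = 9 kN = 9000 N
  E = 110 GPa = 1.1 × 10¹¹ Pa
  delta = 1.278 mm = 0.001278 m
Substitute:
  I = (9000 × 1.5^3) / (3 × 0.001278 × (1.1 × 10¹¹))
  I = 7.202 × 10⁻⁵ m⁴
Final answer: I = 7.202 × 10⁻⁵ m⁴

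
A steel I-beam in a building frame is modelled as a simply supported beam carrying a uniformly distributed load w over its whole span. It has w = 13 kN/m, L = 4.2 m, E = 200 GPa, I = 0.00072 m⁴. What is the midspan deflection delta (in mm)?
Model: a simply supported beam carrying a uniformly distributed load w over its whole span, so delta = (5·w·L^4) / (384·E·I).
Convert to SI units:
  w = 13 kN/m = 13000 N/m
  E = 200 GPa = 2 × 10¹¹ Pa
Substitute:
  delta = (5 × 13000 × 4.2^4) / (384 × (2 × 10¹¹) × 0.00072)
  delta = 0.0003658 m
Convert: delta = 0.0003658 m = 0.3658 mm
Final answer: delta = 0.3658 mm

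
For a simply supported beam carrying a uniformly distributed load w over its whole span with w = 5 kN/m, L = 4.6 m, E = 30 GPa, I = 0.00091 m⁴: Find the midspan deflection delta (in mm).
Model: a simply supported beam carrying a uniformly distributed load w over its whole span, so delta = (5·w·L^4) / (384·E·I).
Convert to SI units:
  w = 5 kN/m = 5000 N/m
  E = 30 GPa = 3 × 10¹⁰ Pa
Substitute:
  delta = (5 × 5000 × 4.6^4) / (384 × (3 × 10¹⁰) × 0.00091)
  delta = 0.001068 m
Convert: delta = 0.001068 m = 1.068 mm
Final answer: delta = 1.068 mm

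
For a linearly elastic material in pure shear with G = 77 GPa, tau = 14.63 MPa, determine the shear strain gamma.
Model: a linearly elastic material in pure shear, so tau = G·gamma.
Solve for gamma: gamma = tau / G.
Convert to SI units:
  G = 77 GPa = 7.7 × 10¹⁰ Pa
  tau = 14.63 MPa = 1.463 × 10⁷ Pa
Substitute:
  gamma = (1.463 × 10⁷) / (7.7 × 10¹⁰)
  gamma = 0.00019
Final answer: gamma = 0.00019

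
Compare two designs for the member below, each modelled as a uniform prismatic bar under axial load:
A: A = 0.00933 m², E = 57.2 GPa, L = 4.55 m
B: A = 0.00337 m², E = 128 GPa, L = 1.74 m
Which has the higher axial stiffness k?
Model: a uniform prismatic bar under axial load, so k = (A·E) / L (SI units).
  A: k = (0.00933 × (5.72 × 10¹⁰)) / 4.55 = 1.173 × 10⁸ N/m = 117.3 MN/m
  B: k = (0.00337 × (1.28 × 10¹¹)) / 1.74 = 2.479 × 10⁸ N/m = 247.9 MN/m
247.9 MN/m > 117.3 MN/m, so B is larger.
Final answer: B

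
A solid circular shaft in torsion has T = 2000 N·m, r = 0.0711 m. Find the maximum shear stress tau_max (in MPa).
Model: a solid circular shaft in torsion, so tau_max = (2·T) / (π·r^3).
Substitute:
  tau_max = (2 × 2000) / (π × 0.0711^3)
  tau_max = 3.542 × 10⁶ Pa
Convert: tau_max = 3.542 × 10⁶ Pa = 3.542 MPa
Final answer: tau_max = 3.542 MPa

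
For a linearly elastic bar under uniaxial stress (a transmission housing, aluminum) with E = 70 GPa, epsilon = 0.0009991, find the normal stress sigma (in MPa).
Model: a linearly elastic bar under uniaxial stress, so epsilon = sigma / E.
Solve for sigma: sigma = epsilon·E.
Convert to SI units:
  E = 70 GPa = 7 × 10¹⁰ Pa
Substitute:
  sigma = 0.0009991 × (7 × 10¹⁰)
  sigma = 6.994 × 10⁷ Pa
Convert: sigma = 6.994 × 10⁷ Pa = 69.94 MPa
Final answer: sigma = 69.94 MPa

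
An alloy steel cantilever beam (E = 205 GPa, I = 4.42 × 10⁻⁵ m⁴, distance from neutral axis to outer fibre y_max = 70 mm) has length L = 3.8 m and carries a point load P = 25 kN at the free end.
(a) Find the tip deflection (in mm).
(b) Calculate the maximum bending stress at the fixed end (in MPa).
(a) Tip deflection of a cantilever with an end point load: δ = P·L^3 / (3·E·I). Convert P = 25 kN = 25000 N, E = 205 GPa = 2.05 × 10¹¹ Pa.
  δ = (25000 × 3.8^3) / (3 × (2.05 × 10¹¹) × (4.42 × 10⁻⁵)) = 0.05047 m = 50.47 mm
(b) Maximum bending moment at the fixed end: M = P·L = 25000 × 3.8 = 95000 N·m. Convert y_max = 70 mm = 0.07 m.
  σ = M·y_max / I = (95000 × 0.07) / (4.42 × 10⁻⁵) = 1.505 × 10⁸ Pa = 150.5 MPa
Final answer: (a) δ = 50.47 mm, (b) σ = 150.5 MPa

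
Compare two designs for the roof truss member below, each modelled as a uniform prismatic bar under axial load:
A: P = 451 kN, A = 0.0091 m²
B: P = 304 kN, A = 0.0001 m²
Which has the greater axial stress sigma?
Model: a uniform prismatic bar under axial load, so sigma = P / A (SI units).
  A: sigma = 451000 / 0.0091 = 4.956 × 10⁷ Pa = 49.56 MPa
  B: sigma = 304000 / 0.0001 = 3.04 × 10⁹ Pa = 3040 MPa
3040 MPa > 49.56 MPa, so B is larger.
Final answer: B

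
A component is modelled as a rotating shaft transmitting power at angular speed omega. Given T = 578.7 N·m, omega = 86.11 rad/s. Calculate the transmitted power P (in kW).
Model: a rotating shaft transmitting power at angular speed omega, so P = T·omega.
Substitute:
  P = 578.7 × 86.11
  P = 49830 W
Convert: P = 49830 W = 49.83 kW
Final answer: P = 49.83 kW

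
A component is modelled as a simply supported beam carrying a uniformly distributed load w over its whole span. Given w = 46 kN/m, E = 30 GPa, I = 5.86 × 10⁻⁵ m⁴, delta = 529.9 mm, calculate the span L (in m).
Model: a simply supported beam carrying a uniformly distributed load w over its whole span, so delta = (5·w·L^4) / (384·E·I).
Solve for L: L = ((384·delta·E·I) / (5·w))^(1/4).
Convert to SI units:
  w = 46 kN/m = 46000 N/m
  E = 30 GPa = 3 × 10¹⁰ Pa
  delta = 529.9 mm = 0.5299 m
Substitute:
  L = ((384 × 0.5299 × (3 × 10¹⁰) × (5.86 × 10⁻⁵)) / (5 × 46000))^(1/4)
  L = 6.28 m
Final answer: L = 6.28 m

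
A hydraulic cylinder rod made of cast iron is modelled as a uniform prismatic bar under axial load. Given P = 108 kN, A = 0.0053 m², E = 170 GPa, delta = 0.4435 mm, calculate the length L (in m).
Model: a uniform prismatic bar under axial load, so delta = (P·L) / (A·E).
Solve for L: L = (delta·A·E) / P.
Convert to SI units:
  P = 108 kN = 108000 N
  E = 170 GPa = 1.7 × 10¹¹ Pa
  delta = 0.4435 mm = 0.0004435 m
Substitute:
  L = (0.0004435 × 0.0053 × (1.7 × 10¹¹)) / 108000
  L = 3.7 m
Final answer: L = 3.7 m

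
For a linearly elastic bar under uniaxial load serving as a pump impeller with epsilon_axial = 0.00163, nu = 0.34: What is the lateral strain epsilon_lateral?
Model: a linearly elastic bar under uniaxial load, so epsilon_lateral = -nu·epsilon_axial.
Substitute:
  epsilon_lateral = -(0.34 × 0.00163)
  epsilon_lateral = -0.0005542
Final answer: epsilon_lateral = -0.0005542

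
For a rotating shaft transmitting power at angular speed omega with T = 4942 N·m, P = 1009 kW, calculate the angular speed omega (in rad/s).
Model: a rotating shaft transmitting power at angular speed omega, so P = T·omega.
Solve for omega: omega = P / T.
Convert to SI units:
  P = 1009 kW = 1.009 × 10⁶ W
Substitute:
  omega = (1.009 × 10⁶) / 4942
  omega = 204.2 rad/s
Final answer: omega = 204.2 rad/s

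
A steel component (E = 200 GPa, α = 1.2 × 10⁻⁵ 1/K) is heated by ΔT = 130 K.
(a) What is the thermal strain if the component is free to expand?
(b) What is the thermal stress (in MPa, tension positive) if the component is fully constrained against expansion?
(a) Free thermal strain ε_th = α·ΔT = (1.2 × 10⁻⁵) × 130 = 0.00156
(b) Fully constrained, the expansion is suppressed, so σ = -E·α·ΔT. Convert E = 200 GPa = 2 × 10¹¹ Pa.
  σ = -(2 × 10¹¹) × (1.2 × 10⁻⁵) × 130 = -3.12 × 10⁸ Pa = -312 MPa (compressive)
Final answer: (a) ε_th = 0.00156, (b) σ = -312 MPa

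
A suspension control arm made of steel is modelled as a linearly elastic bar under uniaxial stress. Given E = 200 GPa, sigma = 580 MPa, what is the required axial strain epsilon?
Model: a linearly elastic bar under uniaxial stress, so sigma = E·epsilon.
Solve for epsilon: epsilon = sigma / E.
Convert to SI units:
  E = 200 GPa = 2 × 10¹¹ Pa
  sigma = 580 MPa = 5.8 × 10⁸ Pa
Substitute:
  epsilon = (5.8 × 10⁸) / (2 × 10¹¹)
  epsilon = 0.0029
Final answer: epsilon = 0.0029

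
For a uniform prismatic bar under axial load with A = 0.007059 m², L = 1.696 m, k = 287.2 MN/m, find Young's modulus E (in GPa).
Model: a uniform prismatic bar under axial load, so k = (A·E) / L.
Solve for E: E = (k·L) / A.
Convert to SI units:
  k = 287.2 MN/m = 2.872 × 10⁸ N/m
Substitute:
  E = ((2.872 × 10⁸) × 1.696) / 0.007059
  E = 6.9 × 10¹⁰ Pa
Convert: E = 6.9 × 10¹⁰ Pa = 69 GPa
Final answer: E = 69 GPa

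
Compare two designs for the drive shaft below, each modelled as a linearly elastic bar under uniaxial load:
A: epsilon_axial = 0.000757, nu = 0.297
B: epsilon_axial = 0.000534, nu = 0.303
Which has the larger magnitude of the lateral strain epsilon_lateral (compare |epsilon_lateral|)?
Model: a linearly elastic bar under uniaxial load, so epsilon_lateral = -nu·epsilon_axial (SI units).
  A: epsilon_lateral = -(0.297 × 0.000757) = -0.0002248
  B: epsilon_lateral = -(0.303 × 0.000534) = -0.0001618
|epsilon_lateral|: A = 0.0002248, B = 0.0001618, so A is larger in magnitude.
Final answer: A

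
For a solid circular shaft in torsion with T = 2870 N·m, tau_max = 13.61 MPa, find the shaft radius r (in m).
Model: a solid circular shaft in torsion, so tau_max = (2·T) / (π·r^3).
Solve for r: r = ((2·T) / (π·tau_max))^(1/3).
Convert to SI units:
  tau_max = 13.61 MPa = 1.361 × 10⁷ Pa
Substitute:
  r = ((2 × 2870) / (π × (1.361 × 10⁷)))^(1/3)
  r = 0.0512 m
Final answer: r = 0.0512 m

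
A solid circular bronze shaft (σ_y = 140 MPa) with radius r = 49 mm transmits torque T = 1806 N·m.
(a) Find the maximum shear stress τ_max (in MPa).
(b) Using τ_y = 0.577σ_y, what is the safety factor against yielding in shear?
(a) For a solid circular shaft, τ_max = T·r/J with J = π·r^4/2, i.e. τ_max = 2·T / (π·r^3). Convert r = 49 mm = 0.049 m.
  τ_max = (2 × 1806) / (π × 0.049^3) = 9.773 × 10⁶ Pa = 9.773 MPa
(b) τ_y = 0.577 × 140 = 80.78 MPa
  SF = τ_y/τ_max = 80.78 / 9.773 = 8.266
Final answer: (a) τ_max = 9.773 MPa, (b) SF = 8.266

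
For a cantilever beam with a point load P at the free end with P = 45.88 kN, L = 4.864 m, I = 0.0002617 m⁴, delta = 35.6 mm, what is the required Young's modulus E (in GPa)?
Model: a cantilever beam with a point load P at the free end, so delta = (P·L^3) / (3·E·I).
Solve for E: E = (P·L^3) / (3·delta·I).
Convert to SI units:
  P = 45.88 kN = 45880 N
  delta = 35.6 mm = 0.0356 m
Substitute:
  E = (45880 × 4.864^3) / (3 × 0.0356 × 0.0002617)
  E = 1.889 × 10¹¹ Pa
Convert: E = 1.889 × 10¹¹ Pa = 188.9 GPa
Final answer: E = 188.9 GPa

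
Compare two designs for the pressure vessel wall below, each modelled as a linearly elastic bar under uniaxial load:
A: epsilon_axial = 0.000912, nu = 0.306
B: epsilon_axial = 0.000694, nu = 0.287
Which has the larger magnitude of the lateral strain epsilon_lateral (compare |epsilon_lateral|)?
Model: a linearly elastic bar under uniaxial load, so epsilon_lateral = -nu·epsilon_axial (SI units).
  A: epsilon_lateral = -(0.306 × 0.000912) = -0.0002791
  B: epsilon_lateral = -(0.287 × 0.000694) = -0.0001992
|epsilon_lateral|: A = 0.0002791, B = 0.0001992, so A is larger in magnitude.
Final answer: A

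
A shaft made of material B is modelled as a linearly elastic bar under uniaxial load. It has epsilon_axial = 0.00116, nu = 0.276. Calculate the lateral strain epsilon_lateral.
Model: a linearly elastic bar under uniaxial load, so epsilon_lateral = -nu·epsilon_axial.
Substitute:
  epsilon_lateral = -(0.276 × 0.00116)
  epsilon_lateral = -0.0003202
Final answer: epsilon_lateral = -0.0003202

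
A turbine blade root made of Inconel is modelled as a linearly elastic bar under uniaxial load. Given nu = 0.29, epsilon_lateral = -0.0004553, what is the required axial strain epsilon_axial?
Model: a linearly elastic bar under uniaxial load, so epsilon_lateral = -nu·epsilon_axial.
Solve for epsilon_axial: epsilon_axial = -epsilon_lateral / nu.
Substitute:
  epsilon_axial = -(-0.0004553) / 0.29
  epsilon_axial = 0.00157
Final answer: epsilon_axial = 0.00157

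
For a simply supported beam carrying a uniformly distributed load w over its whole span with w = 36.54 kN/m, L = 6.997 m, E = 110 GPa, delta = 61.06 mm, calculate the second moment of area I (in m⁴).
Model: a simply supported beam carrying a uniformly distributed load w over its whole span, so delta = (5·w·L^4) / (384·E·I).
Solve for I: I = (5·w·L^4) / (384·delta·E).
Convert to SI units:
  w = 36.54 kN/m = 36540 N/m
  E = 110 GPa = 1.1 × 10¹¹ Pa
  delta = 61.06 mm = 0.06106 m
Substitute:
  I = (5 × 36540 × 6.997^4) / (384 × 0.06106 × (1.1 × 10¹¹))
  I = 0.0001698 m⁴
Final answer: I = 0.0001698 m⁴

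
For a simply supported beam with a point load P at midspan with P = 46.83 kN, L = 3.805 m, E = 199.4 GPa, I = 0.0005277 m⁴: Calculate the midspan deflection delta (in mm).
Model: a simply supported beam with a point load P at midspan, so delta = (P·L^3) / (48·E·I).
Convert to SI units:
  P = 46.83 kN = 46830 N
  E = 199.4 GPa = 1.994 × 10¹¹ Pa
Substitute:
  delta = (46830 × 3.805^3) / (48 × (1.994 × 10¹¹) × 0.0005277)
  delta = 0.0005108 m
Convert: delta = 0.0005108 m = 0.5108 mm
Final answer: delta = 0.5108 mm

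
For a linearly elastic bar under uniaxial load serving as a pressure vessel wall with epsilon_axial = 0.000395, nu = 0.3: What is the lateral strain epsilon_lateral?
Model: a linearly elastic bar under uniaxial load, so epsilon_lateral = -nu·epsilon_axial.
Substitute:
  epsilon_lateral = -(0.3 × 0.000395)
  epsilon_lateral = -0.0001185
Final answer: epsilon_lateral = -0.0001185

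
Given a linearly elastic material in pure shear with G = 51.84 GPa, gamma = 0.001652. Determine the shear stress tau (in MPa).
Model: a linearly elastic material in pure shear, so tau = G·gamma.
Convert to SI units:
  G = 51.84 GPa = 5.184 × 10¹⁰ Pa
Substitute:
  tau = (5.184 × 10¹⁰) × 0.001652
  tau = 8.564 × 10⁷ Pa
Convert: tau = 8.564 × 10⁷ Pa = 85.64 MPa
Final answer: tau = 85.64 MPa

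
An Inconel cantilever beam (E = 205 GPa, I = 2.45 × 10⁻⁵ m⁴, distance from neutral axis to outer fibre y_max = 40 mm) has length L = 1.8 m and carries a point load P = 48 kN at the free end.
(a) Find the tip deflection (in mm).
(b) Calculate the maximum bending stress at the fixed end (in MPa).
(a) Tip deflection of a cantilever with an end point load: δ = P·L^3 / (3·E·I). Convert P = 48 kN = 48000 N, E = 205 GPa = 2.05 × 10¹¹ Pa.
  δ = (48000 × 1.8^3) / (3 × (2.05 × 10¹¹) × (2.45 × 10⁻⁵)) = 0.01858 m = 18.58 mm
(b) Maximum bending moment at the fixed end: M = P·L = 48000 × 1.8 = 86400 N·m. Convert y_max = 40 mm = 0.04 m.
  σ = M·y_max / I = (86400 × 0.04) / (2.45 × 10⁻⁵) = 1.411 × 10⁸ Pa = 141.1 MPa
Final answer: (a) δ = 18.58 mm, (b) σ = 141.1 MPa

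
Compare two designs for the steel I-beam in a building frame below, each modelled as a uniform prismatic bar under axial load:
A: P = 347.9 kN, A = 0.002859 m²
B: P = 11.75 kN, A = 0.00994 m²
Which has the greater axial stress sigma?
Model: a uniform prismatic bar under axial load, so sigma = P / A (SI units).
  A: sigma = 347900 / 0.002859 = 1.217 × 10⁸ Pa = 121.7 MPa
  B: sigma = 11750 / 0.00994 = 1.182 × 10⁶ Pa = 1.182 MPa
121.7 MPa > 1.182 MPa, so A is larger.
Final answer: A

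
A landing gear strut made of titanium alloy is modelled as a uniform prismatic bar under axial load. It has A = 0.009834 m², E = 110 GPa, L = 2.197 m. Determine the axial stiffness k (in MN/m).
Model: a uniform prismatic bar under axial load, so k = (A·E) / L.
Convert to SI units:
  E = 110 GPa = 1.1 × 10¹¹ Pa
Substitute:
  k = (0.009834 × (1.1 × 10¹¹)) / 2.197
  k = 4.924 × 10⁸ N/m
Convert: k = 4.924 × 10⁸ N/m = 492.4 MN/m
Final answer: k = 492.4 MN/m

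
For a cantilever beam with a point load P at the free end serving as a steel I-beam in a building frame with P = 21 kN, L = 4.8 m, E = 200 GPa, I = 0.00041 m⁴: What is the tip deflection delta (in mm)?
Model: a cantilever beam with a point load P at the free end, so delta = (P·L^3) / (3·E·I).
Convert to SI units:
  P = 21 kN = 21000 N
  E = 200 GPa = 2 × 10¹¹ Pa
Substitute:
  delta = (21000 × 4.8^3) / (3 × (2 × 10¹¹) × 0.00041)
  delta = 0.009441 m
Convert: delta = 0.009441 m = 9.441 mm
Final answer: delta = 9.441 mm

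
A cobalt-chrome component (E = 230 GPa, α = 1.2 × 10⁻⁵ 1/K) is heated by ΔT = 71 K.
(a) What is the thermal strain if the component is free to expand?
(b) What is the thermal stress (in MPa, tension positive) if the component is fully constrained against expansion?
(a) Free thermal strain ε_th = α·ΔT = (1.2 × 10⁻⁵) × 71 = 0.000852
(b) Fully constrained, the expansion is suppressed, so σ = -E·α·ΔT. Convert E = 230 GPa = 2.3 × 10¹¹ Pa.
  σ = -(2.3 × 10¹¹) × (1.2 × 10⁻⁵) × 71 = -1.96 × 10⁸ Pa = -196 MPa (compressive)
Final answer: (a) ε_th = 0.000852, (b) σ = -196 MPa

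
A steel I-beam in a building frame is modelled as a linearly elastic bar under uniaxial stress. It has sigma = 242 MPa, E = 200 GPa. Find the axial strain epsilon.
Model: a linearly elastic bar under uniaxial stress, so epsilon = sigma / E.
Convert to SI units:
  sigma = 242 MPa = 2.42 × 10⁸ Pa
  E = 200 GPa = 2 × 10¹¹ Pa
Substitute:
  epsilon = (2.42 × 10⁸) / (2 × 10¹¹)
  epsilon = 0.00121
Final answer: epsilon = 0.00121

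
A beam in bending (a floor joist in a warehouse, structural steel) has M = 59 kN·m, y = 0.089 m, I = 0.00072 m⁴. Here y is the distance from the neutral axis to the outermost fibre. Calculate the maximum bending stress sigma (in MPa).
Model: a beam in bending, so sigma = (M·y) / I.
Convert to SI units:
  M = 59 kN·m = 59000 N·m
Substitute:
  sigma = (59000 × 0.089) / 0.00072
  sigma = 7.293 × 10⁶ Pa
Convert: sigma = 7.293 × 10⁶ Pa = 7.293 MPa
Final answer: sigma = 7.293 MPa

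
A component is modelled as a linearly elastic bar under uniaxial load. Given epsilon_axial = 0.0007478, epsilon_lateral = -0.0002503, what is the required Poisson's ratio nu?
Model: a linearly elastic bar under uniaxial load, so epsilon_lateral = -nu·epsilon_axial.
Solve for nu: nu = -epsilon_lateral / epsilon_axial.
Substitute:
  nu = -(-0.0002503) / 0.0007478
  nu = 0.3347
Final answer: nu = 0.3347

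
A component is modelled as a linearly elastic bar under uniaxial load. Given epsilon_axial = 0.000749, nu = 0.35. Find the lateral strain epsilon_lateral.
Model: a linearly elastic bar under uniaxial load, so epsilon_lateral = -nu·epsilon_axial.
Substitute:
  epsilon_lateral = -(0.35 × 0.000749)
  epsilon_lateral = -0.0002622
Final answer: epsilon_lateral = -0.0002622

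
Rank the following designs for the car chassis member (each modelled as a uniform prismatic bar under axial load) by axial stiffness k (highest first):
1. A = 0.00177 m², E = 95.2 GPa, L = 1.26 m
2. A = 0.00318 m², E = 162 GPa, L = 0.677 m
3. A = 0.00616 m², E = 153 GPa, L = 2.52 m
Model: a uniform prismatic bar under axial load, so k = (A·E) / L (SI units).
  Case 1: k = (0.00177 × (9.52 × 10¹⁰)) / 1.26 = 1.337 × 10⁸ N/m = 133.7 MN/m
  Case 2: k = (0.00318 × (1.62 × 10¹¹)) / 0.677 = 7.609 × 10⁸ N/m = 760.9 MN/m
  Case 3: k = (0.00616 × (1.53 × 10¹¹)) / 2.52 = 3.74 × 10⁸ N/m = 374 MN/m
Ordering: 760.9 MN/m (case 2) > 374 MN/m (case 3) > 133.7 MN/m (case 1)
Final answer: 2, 3, 1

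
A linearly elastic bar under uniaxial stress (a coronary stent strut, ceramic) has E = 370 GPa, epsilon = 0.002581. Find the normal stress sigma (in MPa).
Model: a linearly elastic bar under uniaxial stress, so sigma = E·epsilon.
Convert to SI units:
  E = 370 GPa = 3.7 × 10¹¹ Pa
Substitute:
  sigma = (3.7 × 10¹¹) × 0.002581
  sigma = 9.55 × 10⁸ Pa
Convert: sigma = 9.55 × 10⁸ Pa = 955 MPa
Final answer: sigma = 955 MPa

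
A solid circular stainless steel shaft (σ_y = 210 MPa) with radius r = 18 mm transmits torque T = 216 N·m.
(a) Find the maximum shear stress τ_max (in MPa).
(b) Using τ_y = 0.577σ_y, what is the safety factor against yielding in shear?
(a) For a solid circular shaft, τ_max = T·r/J with J = π·r^4/2, i.e. τ_max = 2·T / (π·r^3). Convert r = 18 mm = 0.018 m.
  τ_max = (2 × 216) / (π × 0.018^3) = 2.358 × 10⁷ Pa = 23.58 MPa
(b) τ_y = 0.577 × 210 = 121.17 MPa
  SF = τ_y/τ_max = 121.17 / 23.58 = 5.139
Final answer: (a) τ_max = 23.58 MPa, (b) SF = 5.139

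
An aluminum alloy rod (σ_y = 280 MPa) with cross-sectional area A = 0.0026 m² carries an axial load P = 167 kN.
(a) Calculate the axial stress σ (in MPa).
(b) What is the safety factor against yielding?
(a) Axial stress σ = P/A. Convert P = 167 kN = 167000 N.
  σ = 167000 / 0.0026 = 6.423 × 10⁷ Pa = 64.23 MPa
(b) Safety factor SF = σ_y/σ = 280 / 64.23 = 4.359
Final answer: (a) σ = 64.23 MPa, (b) SF = 4.359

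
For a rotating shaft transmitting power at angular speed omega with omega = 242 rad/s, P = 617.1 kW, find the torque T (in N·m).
Model: a rotating shaft transmitting power at angular speed omega, so P = T·omega.
Solve for T: T = P / omega.
Convert to SI units:
  P = 617.1 kW = 617100 W
Substitute:
  T = 617100 / 242
  T = 2550 N·m
Final answer: T = 2550 N·m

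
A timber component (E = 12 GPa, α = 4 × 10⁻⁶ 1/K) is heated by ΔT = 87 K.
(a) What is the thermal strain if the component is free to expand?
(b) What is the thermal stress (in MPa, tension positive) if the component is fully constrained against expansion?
(a) Free thermal strain ε_th = α·ΔT = (4 × 10⁻⁶) × 87 = 0.000348
(b) Fully constrained, the expansion is suppressed, so σ = -E·α·ΔT. Convert E = 12 GPa = 1.2 × 10¹⁰ Pa.
  σ = -(1.2 × 10¹⁰) × (4 × 10⁻⁶) × 87 = -4.176 × 10⁶ Pa = -4.176 MPa (compressive)
Final answer: (a) ε_th = 0.000348, (b) σ = -4.176 MPa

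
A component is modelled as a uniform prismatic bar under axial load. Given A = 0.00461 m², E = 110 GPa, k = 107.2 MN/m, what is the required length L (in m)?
Model: a uniform prismatic bar under axial load, so k = (A·E) / L.
Solve for L: L = (A·E) / k.
Convert to SI units:
  E = 110 GPa = 1.1 × 10¹¹ Pa
  k = 107.2 MN/m = 1.072 × 10⁸ N/m
Substitute:
  L = (0.00461 × (1.1 × 10¹¹)) / (1.072 × 10⁸)
  L = 4.73 m
Final answer: L = 4.73 m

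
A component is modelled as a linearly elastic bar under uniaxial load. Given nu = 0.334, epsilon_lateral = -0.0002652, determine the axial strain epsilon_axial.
Model: a linearly elastic bar under uniaxial load, so epsilon_lateral = -nu·epsilon_axial.
Solve for epsilon_axial: epsilon_axial = -epsilon_lateral / nu.
Substitute:
  epsilon_axial = -(-0.0002652) / 0.334
  epsilon_axial = 0.000794
Final answer: epsilon_axial = 0.000794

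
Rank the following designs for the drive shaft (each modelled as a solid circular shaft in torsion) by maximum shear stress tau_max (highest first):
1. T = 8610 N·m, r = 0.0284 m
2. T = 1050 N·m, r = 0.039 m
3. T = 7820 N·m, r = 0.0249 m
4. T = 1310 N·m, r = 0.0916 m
Model: a solid circular shaft in torsion, so tau_max = (2·T) / (π·r^3) (SI units).
  Case 1: tau_max = (2 × 8610) / (π × 0.0284^3) = 2.393 × 10⁸ Pa = 239.3 MPa
  Case 2: tau_max = (2 × 1050) / (π × 0.039^3) = 1.127 × 10⁷ Pa = 11.27 MPa
  Case 3: tau_max = (2 × 7820) / (π × 0.0249^3) = 3.225 × 10⁸ Pa = 322.5 MPa
  Case 4: tau_max = (2 × 1310) / (π × 0.0916^3) = 1.085 × 10⁶ Pa = 1.085 MPa
Ordering: 322.5 MPa (case 3) > 239.3 MPa (case 1) > 11.27 MPa (case 2) > 1.085 MPa (case 4)
Final answer: 3, 1, 2, 4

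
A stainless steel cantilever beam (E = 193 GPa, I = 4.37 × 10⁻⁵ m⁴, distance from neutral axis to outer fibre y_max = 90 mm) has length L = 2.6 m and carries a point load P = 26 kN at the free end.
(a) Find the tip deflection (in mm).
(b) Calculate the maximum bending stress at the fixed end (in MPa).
(a) Tip deflection of a cantilever with an end point load: δ = P·L^3 / (3·E·I). Convert P = 26 kN = 26000 N, E = 193 GPa = 1.93 × 10¹¹ Pa.
  δ = (26000 × 2.6^3) / (3 × (1.93 × 10¹¹) × (4.37 × 10⁻⁵)) = 0.01806 m = 18.06 mm
(b) Maximum bending moment at the fixed end: M = P·L = 26000 × 2.6 = 67600 N·m. Convert y_max = 90 mm = 0.09 m.
  σ = M·y_max / I = (67600 × 0.09) / (4.37 × 10⁻⁵) = 1.392 × 10⁸ Pa = 139.2 MPa
Final answer: (a) δ = 18.06 mm, (b) σ = 139.2 MPa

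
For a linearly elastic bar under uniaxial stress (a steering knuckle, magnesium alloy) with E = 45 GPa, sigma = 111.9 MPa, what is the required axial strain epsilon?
Model: a linearly elastic bar under uniaxial stress, so sigma = E·epsilon.
Solve for epsilon: epsilon = sigma / E.
Convert to SI units:
  E = 45 GPa = 4.5 × 10¹⁰ Pa
  sigma = 111.9 MPa = 1.119 × 10⁸ Pa
Substitute:
  epsilon = (1.119 × 10⁸) / (4.5 × 10¹⁰)
  epsilon = 0.002487
Final answer: epsilon = 0.002487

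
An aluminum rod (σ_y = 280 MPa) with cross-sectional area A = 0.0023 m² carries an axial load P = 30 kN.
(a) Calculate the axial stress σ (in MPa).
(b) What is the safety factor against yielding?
(a) Axial stress σ = P/A. Convert P = 30 kN = 30000 N.
  σ = 30000 / 0.0023 = 1.304 × 10⁷ Pa = 13.04 MPa
(b) Safety factor SF = σ_y/σ = 280 / 13.04 = 21.47
Final answer: (a) σ = 13.04 MPa, (b) SF = 21.47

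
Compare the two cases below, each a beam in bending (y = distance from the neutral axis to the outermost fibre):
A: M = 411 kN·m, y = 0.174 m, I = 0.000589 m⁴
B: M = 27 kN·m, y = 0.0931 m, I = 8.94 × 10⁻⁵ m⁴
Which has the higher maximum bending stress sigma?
Model: a beam in bending (y = distance from the neutral axis to the outermost fibre), so sigma = (M·y) / I (SI units).
  A: sigma = (411000 × 0.174) / 0.000589 = 1.214 × 10⁸ Pa = 121.4 MPa
  B: sigma = (27000 × 0.0931) / (8.94 × 10⁻⁵) = 2.812 × 10⁷ Pa = 28.12 MPa
121.4 MPa > 28.12 MPa, so A is larger.
Final answer: A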